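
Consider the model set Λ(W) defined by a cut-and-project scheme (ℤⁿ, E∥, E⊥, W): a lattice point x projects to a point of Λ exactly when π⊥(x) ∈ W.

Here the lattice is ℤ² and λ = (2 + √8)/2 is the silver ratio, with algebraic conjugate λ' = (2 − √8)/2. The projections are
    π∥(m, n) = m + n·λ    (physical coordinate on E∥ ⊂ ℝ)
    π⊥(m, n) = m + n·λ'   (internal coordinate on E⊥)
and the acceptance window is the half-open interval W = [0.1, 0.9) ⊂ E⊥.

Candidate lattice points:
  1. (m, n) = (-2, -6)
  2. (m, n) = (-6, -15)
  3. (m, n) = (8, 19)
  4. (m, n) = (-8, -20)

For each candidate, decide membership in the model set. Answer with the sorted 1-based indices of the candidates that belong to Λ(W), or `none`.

1, 2, 3, 4

λ' = (2−√8)/2 ≈ -0.41421.
#1 (-2,-6): internal coord -2 + (-6)·λ' = +0.48528; +0.48528 ∈ [0.1, 0.9) → IN Λ
#2 (-6,-15): internal coord -6 + (-15)·λ' = +0.21320; +0.21320 ∈ [0.1, 0.9) → IN Λ
#3 (8,19): internal coord 8 + (19)·λ' = +0.12994; +0.12994 ∈ [0.1, 0.9) → IN Λ
#4 (-8,-20): internal coord -8 + (-20)·λ' = +0.28427; +0.28427 ∈ [0.1, 0.9) → IN Λ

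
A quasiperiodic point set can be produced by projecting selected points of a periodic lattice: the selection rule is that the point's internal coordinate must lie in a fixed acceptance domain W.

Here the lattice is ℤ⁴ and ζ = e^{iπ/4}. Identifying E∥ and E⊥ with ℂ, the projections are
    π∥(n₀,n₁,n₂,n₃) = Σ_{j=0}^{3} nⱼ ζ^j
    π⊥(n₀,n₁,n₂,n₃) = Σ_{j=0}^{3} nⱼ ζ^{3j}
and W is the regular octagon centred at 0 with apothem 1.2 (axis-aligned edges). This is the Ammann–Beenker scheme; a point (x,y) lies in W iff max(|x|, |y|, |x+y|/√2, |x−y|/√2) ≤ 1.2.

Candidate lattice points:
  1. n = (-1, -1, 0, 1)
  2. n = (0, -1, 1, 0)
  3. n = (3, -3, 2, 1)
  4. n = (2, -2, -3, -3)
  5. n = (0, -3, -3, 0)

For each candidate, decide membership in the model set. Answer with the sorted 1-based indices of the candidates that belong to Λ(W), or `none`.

Internal map: ζ^{3j} for j=0..3 gives (1,0), (−√2/2,√2/2), (0,−1), (√2/2,√2/2).
#1 (-1, -1, 0, 1): internal (0.41421, 0.00000); octagon support 0.41421 vs apothem 1.2 → ∈ W
#2 (0, -1, 1, 0): internal (0.70711, -1.70711); octagon support 1.70711 vs apothem 1.2 → ∉ W
#3 (3, -3, 2, 1): internal (5.82843, -3.41421); octagon support 6.53553 vs apothem 1.2 → ∉ W
#4 (2, -2, -3, -3): internal (1.29289, -0.53553); octagon support 1.29289 vs apothem 1.2 → ∉ W
#5 (0, -3, -3, 0): internal (2.12132, 0.87868); octagon support 2.12132 vs apothem 1.2 → ∉ W

1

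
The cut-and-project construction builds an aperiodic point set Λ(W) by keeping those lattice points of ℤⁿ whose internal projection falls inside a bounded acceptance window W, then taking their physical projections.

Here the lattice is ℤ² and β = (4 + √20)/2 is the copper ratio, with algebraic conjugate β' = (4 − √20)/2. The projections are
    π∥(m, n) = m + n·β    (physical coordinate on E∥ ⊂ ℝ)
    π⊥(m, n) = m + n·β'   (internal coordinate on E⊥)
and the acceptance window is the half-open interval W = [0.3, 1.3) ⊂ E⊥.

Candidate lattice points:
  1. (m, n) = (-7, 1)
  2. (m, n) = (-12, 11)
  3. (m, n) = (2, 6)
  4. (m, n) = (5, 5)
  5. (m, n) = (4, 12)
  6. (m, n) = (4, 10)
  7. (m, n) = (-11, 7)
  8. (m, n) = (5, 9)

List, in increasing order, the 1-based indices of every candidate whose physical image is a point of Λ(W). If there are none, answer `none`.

3, 5

β' = (4−√20)/2 ≈ -0.2361.
candidate 1: (m,n)=(-7,1) → π∥ = -7+1·β ≈ -2.7639, π⊥ = -7+1·β' ≈ -7.2361 ∉ [0.3, 1.3) ⇒ out
candidate 2: (m,n)=(-12,11) → π∥ = -12+11·β ≈ 34.5967, π⊥ = -12+11·β' ≈ -14.5967 ∉ [0.3, 1.3) ⇒ out
candidate 3: (m,n)=(2,6) → π∥ = 2+6·β ≈ 27.4164, π⊥ = 2+6·β' ≈ 0.5836 ∈ [0.3, 1.3) ⇒ IN Λ
candidate 4: (m,n)=(5,5) → π∥ = 5+5·β ≈ 26.1803, π⊥ = 5+5·β' ≈ 3.8197 ∉ [0.3, 1.3) ⇒ out
candidate 5: (m,n)=(4,12) → π∥ = 4+12·β ≈ 54.8328, π⊥ = 4+12·β' ≈ 1.1672 ∈ [0.3, 1.3) ⇒ IN Λ
candidate 6: (m,n)=(4,10) → π∥ = 4+10·β ≈ 46.3607, π⊥ = 4+10·β' ≈ 1.6393 ∉ [0.3, 1.3) ⇒ out
candidate 7: (m,n)=(-11,7) → π∥ = -11+7·β ≈ 18.6525, π⊥ = -11+7·β' ≈ -12.6525 ∉ [0.3, 1.3) ⇒ out
candidate 8: (m,n)=(5,9) → π∥ = 5+9·β ≈ 43.1246, π⊥ = 5+9·β' ≈ 2.8754 ∉ [0.3, 1.3) ⇒ out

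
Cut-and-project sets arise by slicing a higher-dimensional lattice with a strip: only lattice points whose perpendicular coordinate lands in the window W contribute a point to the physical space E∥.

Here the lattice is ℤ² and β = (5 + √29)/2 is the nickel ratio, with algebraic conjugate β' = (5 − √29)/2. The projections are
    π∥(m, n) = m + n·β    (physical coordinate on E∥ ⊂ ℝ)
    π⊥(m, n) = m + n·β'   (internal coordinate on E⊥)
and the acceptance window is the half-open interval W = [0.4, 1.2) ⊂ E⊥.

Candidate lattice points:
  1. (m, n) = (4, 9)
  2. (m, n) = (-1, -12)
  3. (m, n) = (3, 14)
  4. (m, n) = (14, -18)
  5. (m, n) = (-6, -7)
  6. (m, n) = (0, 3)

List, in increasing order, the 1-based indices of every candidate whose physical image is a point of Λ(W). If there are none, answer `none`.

none

β' = (5−√29)/2 ≈ -0.19258.
#1 (4,9): internal coord 4 + (9)·β' = +2.26676; +2.26676 ∉ [0.4, 1.2) → out
#2 (-1,-12): internal coord -1 + (-12)·β' = +1.31099; +1.31099 ∉ [0.4, 1.2) → out
#3 (3,14): internal coord 3 + (14)·β' = +0.30385; +0.30385 ∉ [0.4, 1.2) → out
#4 (14,-18): internal coord 14 + (-18)·β' = +17.46648; +17.46648 ∉ [0.4, 1.2) → out
#5 (-6,-7): internal coord -6 + (-7)·β' = -4.65192; -4.65192 ∉ [0.4, 1.2) → out
#6 (0,3): internal coord 0 + (3)·β' = -0.57775; -0.57775 ∉ [0.4, 1.2) → out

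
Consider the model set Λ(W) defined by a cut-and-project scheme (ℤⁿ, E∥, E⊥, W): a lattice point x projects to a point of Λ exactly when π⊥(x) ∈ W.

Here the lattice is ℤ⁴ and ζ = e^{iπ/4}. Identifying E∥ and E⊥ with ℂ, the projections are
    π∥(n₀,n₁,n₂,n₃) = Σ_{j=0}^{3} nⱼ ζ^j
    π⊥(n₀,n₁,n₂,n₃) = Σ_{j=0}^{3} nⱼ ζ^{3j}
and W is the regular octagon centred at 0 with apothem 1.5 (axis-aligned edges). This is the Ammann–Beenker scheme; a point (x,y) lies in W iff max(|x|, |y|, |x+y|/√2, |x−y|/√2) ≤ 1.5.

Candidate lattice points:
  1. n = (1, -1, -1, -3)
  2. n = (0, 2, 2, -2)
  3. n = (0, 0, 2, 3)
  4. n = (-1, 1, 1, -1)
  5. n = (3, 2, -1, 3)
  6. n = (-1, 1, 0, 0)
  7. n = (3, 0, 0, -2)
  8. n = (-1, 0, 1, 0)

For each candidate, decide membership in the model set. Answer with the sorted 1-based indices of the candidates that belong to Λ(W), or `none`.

8

π⊥(n) = n₀ + n₁ζ³ + n₂ζ⁶ + n₃ζ⁹ where ζ = e^{iπ/4}.
#1 (1, -1, -1, -3): internal (-0.414214, -1.828427); octagon support 1.828427 vs apothem 1.5 → ∉ W
#2 (0, 2, 2, -2): internal (-2.828427, -2.000000); octagon support 3.414214 vs apothem 1.5 → ∉ W
#3 (0, 0, 2, 3): internal (2.121320, 0.121320); octagon support 2.121320 vs apothem 1.5 → ∉ W
#4 (-1, 1, 1, -1): internal (-2.414214, -1.000000); octagon support 2.414214 vs apothem 1.5 → ∉ W
#5 (3, 2, -1, 3): internal (3.707107, 4.535534); octagon support 5.828427 vs apothem 1.5 → ∉ W
#6 (-1, 1, 0, 0): internal (-1.707107, 0.707107); octagon support 1.707107 vs apothem 1.5 → ∉ W
#7 (3, 0, 0, -2): internal (1.585786, -1.414214); octagon support 2.121320 vs apothem 1.5 → ∉ W
#8 (-1, 0, 1, 0): internal (-1.000000, -1.000000); octagon support 1.414214 vs apothem 1.5 → ∈ W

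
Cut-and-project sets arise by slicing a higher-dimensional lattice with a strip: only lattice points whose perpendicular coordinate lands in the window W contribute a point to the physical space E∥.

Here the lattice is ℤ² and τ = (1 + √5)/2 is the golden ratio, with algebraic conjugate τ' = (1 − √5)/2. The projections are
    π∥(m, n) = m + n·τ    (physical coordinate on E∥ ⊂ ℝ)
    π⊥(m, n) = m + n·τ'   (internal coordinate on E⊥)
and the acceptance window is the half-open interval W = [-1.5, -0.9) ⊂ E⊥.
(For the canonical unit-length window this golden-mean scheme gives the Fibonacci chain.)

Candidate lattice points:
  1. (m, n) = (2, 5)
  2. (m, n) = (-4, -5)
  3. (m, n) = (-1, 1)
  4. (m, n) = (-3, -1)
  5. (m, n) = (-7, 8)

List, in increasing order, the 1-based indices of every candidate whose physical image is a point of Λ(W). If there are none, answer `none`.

1, 2

Numerically τ ≈ 1.618034 and τ' = −1/τ ≈ -0.618034.
#1 (2,5): internal coord 2 + (5)·τ' = -1.090170; -1.090170 ∈ [-1.5, -0.9) → IN Λ
#2 (-4,-5): internal coord -4 + (-5)·τ' = -0.909830; -0.909830 ∈ [-1.5, -0.9) → IN Λ
#3 (-1,1): internal coord -1 + (1)·τ' = -1.618034; -1.618034 ∉ [-1.5, -0.9) → out
#4 (-3,-1): internal coord -3 + (-1)·τ' = -2.381966; -2.381966 ∉ [-1.5, -0.9) → out
#5 (-7,8): internal coord -7 + (8)·τ' = -11.944272; -11.944272 ∉ [-1.5, -0.9) → out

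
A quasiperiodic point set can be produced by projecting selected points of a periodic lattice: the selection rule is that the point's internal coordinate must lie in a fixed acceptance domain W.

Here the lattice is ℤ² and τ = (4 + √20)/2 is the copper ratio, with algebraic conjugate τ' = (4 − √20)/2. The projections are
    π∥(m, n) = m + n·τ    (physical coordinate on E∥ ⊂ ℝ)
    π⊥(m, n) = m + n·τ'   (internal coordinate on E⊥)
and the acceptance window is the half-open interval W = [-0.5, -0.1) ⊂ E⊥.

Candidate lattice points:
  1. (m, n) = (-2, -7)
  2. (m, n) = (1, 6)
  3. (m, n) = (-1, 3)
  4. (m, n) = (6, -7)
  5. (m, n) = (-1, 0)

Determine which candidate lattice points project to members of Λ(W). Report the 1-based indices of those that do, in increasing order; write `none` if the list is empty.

Numerically τ ≈ 4.23607 and τ' = −1/τ ≈ -0.23607.
candidate 1: (m,n)=(-2,-7) → π∥ = -2-7·τ ≈ -31.65248, π⊥ = -2-7·τ' ≈ -0.34752 ∈ [-0.5, -0.1) ⇒ IN Λ
candidate 2: (m,n)=(1,6) → π∥ = 1+6·τ ≈ 26.41641, π⊥ = 1+6·τ' ≈ -0.41641 ∈ [-0.5, -0.1) ⇒ IN Λ
candidate 3: (m,n)=(-1,3) → π∥ = -1+3·τ ≈ 11.70820, π⊥ = -1+3·τ' ≈ -1.70820 ∉ [-0.5, -0.1) ⇒ out
candidate 4: (m,n)=(6,-7) → π∥ = 6-7·τ ≈ -23.65248, π⊥ = 6-7·τ' ≈ 7.65248 ∉ [-0.5, -0.1) ⇒ out
candidate 5: (m,n)=(-1,0) → π∥ = -1+0·τ ≈ -1.00000, π⊥ = -1+0·τ' ≈ -1.00000 ∉ [-0.5, -0.1) ⇒ out

1, 2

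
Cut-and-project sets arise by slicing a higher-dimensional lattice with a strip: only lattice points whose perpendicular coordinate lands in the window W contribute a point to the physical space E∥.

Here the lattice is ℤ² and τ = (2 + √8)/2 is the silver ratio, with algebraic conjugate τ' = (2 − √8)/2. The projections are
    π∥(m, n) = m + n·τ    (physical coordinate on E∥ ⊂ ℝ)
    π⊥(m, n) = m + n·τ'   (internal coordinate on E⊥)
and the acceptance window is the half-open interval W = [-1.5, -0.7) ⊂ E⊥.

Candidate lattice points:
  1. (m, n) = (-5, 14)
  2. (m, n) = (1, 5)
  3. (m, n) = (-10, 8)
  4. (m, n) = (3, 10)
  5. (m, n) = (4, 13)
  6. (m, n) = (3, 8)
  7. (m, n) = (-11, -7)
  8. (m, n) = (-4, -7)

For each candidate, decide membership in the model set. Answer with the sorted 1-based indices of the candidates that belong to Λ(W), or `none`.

Numerically τ ≈ 2.4142 and τ' = −1/τ ≈ -0.4142.
[1] lift (-5,14): star map gives -10.7990; window check -1.5 ≤ -10.7990 < -0.7 is false → out
[2] lift (1,5): star map gives -1.0711; window check -1.5 ≤ -1.0711 < -0.7 is true → IN Λ
[3] lift (-10,8): star map gives -13.3137; window check -1.5 ≤ -13.3137 < -0.7 is false → out
[4] lift (3,10): star map gives -1.1421; window check -1.5 ≤ -1.1421 < -0.7 is true → IN Λ
[5] lift (4,13): star map gives -1.3848; window check -1.5 ≤ -1.3848 < -0.7 is true → IN Λ
[6] lift (3,8): star map gives -0.3137; window check -1.5 ≤ -0.3137 < -0.7 is false → out
[7] lift (-11,-7): star map gives -8.1005; window check -1.5 ≤ -8.1005 < -0.7 is false → out
[8] lift (-4,-7): star map gives -1.1005; window check -1.5 ≤ -1.1005 < -0.7 is true → IN Λ

2, 4, 5, 8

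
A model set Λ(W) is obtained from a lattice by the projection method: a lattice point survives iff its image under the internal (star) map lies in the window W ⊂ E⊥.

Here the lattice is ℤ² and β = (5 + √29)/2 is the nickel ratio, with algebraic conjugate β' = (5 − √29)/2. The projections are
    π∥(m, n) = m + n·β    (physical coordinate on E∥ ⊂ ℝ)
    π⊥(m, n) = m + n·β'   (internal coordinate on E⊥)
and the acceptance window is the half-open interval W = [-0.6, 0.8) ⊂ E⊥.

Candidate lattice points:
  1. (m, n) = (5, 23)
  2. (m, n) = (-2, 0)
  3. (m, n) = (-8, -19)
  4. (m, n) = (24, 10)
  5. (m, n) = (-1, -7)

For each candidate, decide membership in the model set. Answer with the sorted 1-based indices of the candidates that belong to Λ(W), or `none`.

1, 5

Numerically β ≈ 5.19258 and β' = −1/β ≈ -0.19258.
candidate 1: (m,n)=(5,23) → π∥ = 5+23·β ≈ 124.42940, π⊥ = 5+23·β' ≈ 0.57060 ∈ [-0.6, 0.8) ⇒ IN Λ
candidate 2: (m,n)=(-2,0) → π∥ = -2+0·β ≈ -2.00000, π⊥ = -2+0·β' ≈ -2.00000 ∉ [-0.6, 0.8) ⇒ out
candidate 3: (m,n)=(-8,-19) → π∥ = -8-19·β ≈ -106.65907, π⊥ = -8-19·β' ≈ -4.34093 ∉ [-0.6, 0.8) ⇒ out
candidate 4: (m,n)=(24,10) → π∥ = 24+10·β ≈ 75.92582, π⊥ = 24+10·β' ≈ 22.07418 ∉ [-0.6, 0.8) ⇒ out
candidate 5: (m,n)=(-1,-7) → π∥ = -1-7·β ≈ -37.34808, π⊥ = -1-7·β' ≈ 0.34808 ∈ [-0.6, 0.8) ⇒ IN Λ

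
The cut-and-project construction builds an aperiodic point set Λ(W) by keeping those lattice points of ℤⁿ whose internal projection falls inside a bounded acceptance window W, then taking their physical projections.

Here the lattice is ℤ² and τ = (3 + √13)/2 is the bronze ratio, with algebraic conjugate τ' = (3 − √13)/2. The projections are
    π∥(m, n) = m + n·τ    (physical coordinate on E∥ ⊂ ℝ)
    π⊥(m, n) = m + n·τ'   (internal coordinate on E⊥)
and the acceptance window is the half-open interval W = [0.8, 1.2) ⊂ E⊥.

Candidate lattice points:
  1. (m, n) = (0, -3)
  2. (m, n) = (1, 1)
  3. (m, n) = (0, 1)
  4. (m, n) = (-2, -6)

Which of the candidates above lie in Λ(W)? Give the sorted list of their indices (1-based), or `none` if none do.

Numerically τ ≈ 3.3028 and τ' = −1/τ ≈ -0.3028.
[1] lift (0,-3): star map gives 0.9083; window check 0.8 ≤ 0.9083 < 1.2 is true → IN Λ
[2] lift (1,1): star map gives 0.6972; window check 0.8 ≤ 0.6972 < 1.2 is false → out
[3] lift (0,1): star map gives -0.3028; window check 0.8 ≤ -0.3028 < 1.2 is false → out
[4] lift (-2,-6): star map gives -0.1833; window check 0.8 ≤ -0.1833 < 1.2 is false → out

1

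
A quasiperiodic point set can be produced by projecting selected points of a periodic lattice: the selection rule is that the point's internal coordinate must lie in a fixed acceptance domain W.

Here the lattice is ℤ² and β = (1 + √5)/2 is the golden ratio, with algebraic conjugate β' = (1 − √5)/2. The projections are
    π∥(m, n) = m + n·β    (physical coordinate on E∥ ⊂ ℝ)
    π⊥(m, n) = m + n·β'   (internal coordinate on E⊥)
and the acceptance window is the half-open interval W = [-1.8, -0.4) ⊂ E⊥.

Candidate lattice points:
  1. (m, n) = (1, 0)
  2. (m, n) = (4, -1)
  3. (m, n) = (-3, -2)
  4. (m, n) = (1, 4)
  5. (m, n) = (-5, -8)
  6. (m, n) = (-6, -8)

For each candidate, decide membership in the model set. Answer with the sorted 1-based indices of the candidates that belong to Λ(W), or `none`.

3, 4, 6

β' = (1−√5)/2 ≈ -0.61803.
#1 (1,0): internal coord 1 + (0)·β' = +1.00000; +1.00000 ∉ [-1.8, -0.4) → out
#2 (4,-1): internal coord 4 + (-1)·β' = +4.61803; +4.61803 ∉ [-1.8, -0.4) → out
#3 (-3,-2): internal coord -3 + (-2)·β' = -1.76393; -1.76393 ∈ [-1.8, -0.4) → IN Λ
#4 (1,4): internal coord 1 + (4)·β' = -1.47214; -1.47214 ∈ [-1.8, -0.4) → IN Λ
#5 (-5,-8): internal coord -5 + (-8)·β' = -0.05573; -0.05573 ∉ [-1.8, -0.4) → out
#6 (-6,-8): internal coord -6 + (-8)·β' = -1.05573; -1.05573 ∈ [-1.8, -0.4) → IN Λ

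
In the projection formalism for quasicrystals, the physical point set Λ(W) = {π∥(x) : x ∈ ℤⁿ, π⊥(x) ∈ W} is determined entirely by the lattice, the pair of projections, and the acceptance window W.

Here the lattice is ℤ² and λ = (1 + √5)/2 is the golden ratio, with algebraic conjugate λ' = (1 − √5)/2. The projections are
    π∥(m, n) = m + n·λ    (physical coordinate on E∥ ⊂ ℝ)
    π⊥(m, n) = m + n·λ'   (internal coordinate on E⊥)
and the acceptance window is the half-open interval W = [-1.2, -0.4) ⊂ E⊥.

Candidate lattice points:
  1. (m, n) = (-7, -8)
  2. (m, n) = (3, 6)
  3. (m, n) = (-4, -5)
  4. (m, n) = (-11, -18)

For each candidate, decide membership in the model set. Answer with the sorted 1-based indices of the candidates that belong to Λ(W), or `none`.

2, 3

λ' = (1−√5)/2 ≈ -0.618034.
candidate 1: (m,n)=(-7,-8) → π∥ = -7-8·λ ≈ -19.944272, π⊥ = -7-8·λ' ≈ -2.055728 ∉ [-1.2, -0.4) ⇒ out
candidate 2: (m,n)=(3,6) → π∥ = 3+6·λ ≈ 12.708204, π⊥ = 3+6·λ' ≈ -0.708204 ∈ [-1.2, -0.4) ⇒ IN Λ
candidate 3: (m,n)=(-4,-5) → π∥ = -4-5·λ ≈ -12.090170, π⊥ = -4-5·λ' ≈ -0.909830 ∈ [-1.2, -0.4) ⇒ IN Λ
candidate 4: (m,n)=(-11,-18) → π∥ = -11-18·λ ≈ -40.124612, π⊥ = -11-18·λ' ≈ 0.124612 ∉ [-1.2, -0.4) ⇒ out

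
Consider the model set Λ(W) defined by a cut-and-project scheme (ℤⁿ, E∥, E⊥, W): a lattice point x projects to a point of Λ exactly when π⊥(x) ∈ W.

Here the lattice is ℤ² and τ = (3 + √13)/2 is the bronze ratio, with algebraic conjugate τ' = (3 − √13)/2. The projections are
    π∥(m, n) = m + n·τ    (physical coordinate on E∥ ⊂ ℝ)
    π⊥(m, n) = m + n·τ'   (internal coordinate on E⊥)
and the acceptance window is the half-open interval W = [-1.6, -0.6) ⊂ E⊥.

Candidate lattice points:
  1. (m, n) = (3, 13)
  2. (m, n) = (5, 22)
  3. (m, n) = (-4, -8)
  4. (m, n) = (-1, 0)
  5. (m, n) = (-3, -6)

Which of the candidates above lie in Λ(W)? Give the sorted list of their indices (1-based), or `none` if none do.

1, 3, 4, 5

Compute τ' = (3−√13)/2 = -0.30278, so π⊥(m,n) = m -0.30278·n.
[1] lift (3,13): star map gives -0.93608; window check -1.6 ≤ -0.93608 < -0.6 is true → IN Λ
[2] lift (5,22): star map gives -1.66106; window check -1.6 ≤ -1.66106 < -0.6 is false → out
[3] lift (-4,-8): star map gives -1.57779; window check -1.6 ≤ -1.57779 < -0.6 is true → IN Λ
[4] lift (-1,0): star map gives -1.00000; window check -1.6 ≤ -1.00000 < -0.6 is true → IN Λ
[5] lift (-3,-6): star map gives -1.18335; window check -1.6 ≤ -1.18335 < -0.6 is true → IN Λ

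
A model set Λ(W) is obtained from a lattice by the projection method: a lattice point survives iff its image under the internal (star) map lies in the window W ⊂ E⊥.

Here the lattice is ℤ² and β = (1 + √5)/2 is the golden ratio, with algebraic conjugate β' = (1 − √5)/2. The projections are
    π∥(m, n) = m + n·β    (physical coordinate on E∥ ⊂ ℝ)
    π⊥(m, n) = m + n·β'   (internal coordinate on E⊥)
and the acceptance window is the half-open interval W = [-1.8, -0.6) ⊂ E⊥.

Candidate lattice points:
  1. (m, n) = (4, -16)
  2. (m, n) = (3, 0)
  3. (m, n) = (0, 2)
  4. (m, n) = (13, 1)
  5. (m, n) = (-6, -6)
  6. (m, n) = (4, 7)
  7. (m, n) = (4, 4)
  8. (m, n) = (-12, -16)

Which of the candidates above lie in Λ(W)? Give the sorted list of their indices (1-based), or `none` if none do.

3

β' = (1−√5)/2 ≈ -0.6180.
#1 (4,-16): internal coord 4 + (-16)·β' = +13.8885; +13.8885 ∉ [-1.8, -0.6) → out
#2 (3,0): internal coord 3 + (0)·β' = +3.0000; +3.0000 ∉ [-1.8, -0.6) → out
#3 (0,2): internal coord 0 + (2)·β' = -1.2361; -1.2361 ∈ [-1.8, -0.6) → IN Λ
#4 (13,1): internal coord 13 + (1)·β' = +12.3820; +12.3820 ∉ [-1.8, -0.6) → out
#5 (-6,-6): internal coord -6 + (-6)·β' = -2.2918; -2.2918 ∉ [-1.8, -0.6) → out
#6 (4,7): internal coord 4 + (7)·β' = -0.3262; -0.3262 ∉ [-1.8, -0.6) → out
#7 (4,4): internal coord 4 + (4)·β' = +1.5279; +1.5279 ∉ [-1.8, -0.6) → out
#8 (-12,-16): internal coord -12 + (-16)·β' = -2.1115; -2.1115 ∉ [-1.8, -0.6) → out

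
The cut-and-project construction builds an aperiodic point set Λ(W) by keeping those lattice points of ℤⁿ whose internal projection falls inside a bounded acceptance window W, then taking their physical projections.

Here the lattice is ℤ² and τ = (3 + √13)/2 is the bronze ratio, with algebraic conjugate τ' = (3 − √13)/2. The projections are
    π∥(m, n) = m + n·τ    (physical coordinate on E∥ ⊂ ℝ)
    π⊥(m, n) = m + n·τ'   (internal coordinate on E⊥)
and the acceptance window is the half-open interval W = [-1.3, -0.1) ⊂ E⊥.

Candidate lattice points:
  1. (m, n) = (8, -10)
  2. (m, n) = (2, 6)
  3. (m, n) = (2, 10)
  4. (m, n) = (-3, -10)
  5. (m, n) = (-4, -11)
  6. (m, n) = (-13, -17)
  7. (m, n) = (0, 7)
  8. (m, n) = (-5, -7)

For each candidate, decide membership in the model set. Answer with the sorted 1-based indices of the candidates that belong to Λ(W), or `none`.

Numerically τ ≈ 3.30278 and τ' = −1/τ ≈ -0.30278.
#1 (8,-10): internal coord 8 + (-10)·τ' = +11.02776; +11.02776 ∉ [-1.3, -0.1) → out
#2 (2,6): internal coord 2 + (6)·τ' = +0.18335; +0.18335 ∉ [-1.3, -0.1) → out
#3 (2,10): internal coord 2 + (10)·τ' = -1.02776; -1.02776 ∈ [-1.3, -0.1) → IN Λ
#4 (-3,-10): internal coord -3 + (-10)·τ' = +0.02776; +0.02776 ∉ [-1.3, -0.1) → out
#5 (-4,-11): internal coord -4 + (-11)·τ' = -0.66947; -0.66947 ∈ [-1.3, -0.1) → IN Λ
#6 (-13,-17): internal coord -13 + (-17)·τ' = -7.85281; -7.85281 ∉ [-1.3, -0.1) → out
#7 (0,7): internal coord 0 + (7)·τ' = -2.11943; -2.11943 ∉ [-1.3, -0.1) → out
#8 (-5,-7): internal coord -5 + (-7)·τ' = -2.88057; -2.88057 ∉ [-1.3, -0.1) → out

3, 5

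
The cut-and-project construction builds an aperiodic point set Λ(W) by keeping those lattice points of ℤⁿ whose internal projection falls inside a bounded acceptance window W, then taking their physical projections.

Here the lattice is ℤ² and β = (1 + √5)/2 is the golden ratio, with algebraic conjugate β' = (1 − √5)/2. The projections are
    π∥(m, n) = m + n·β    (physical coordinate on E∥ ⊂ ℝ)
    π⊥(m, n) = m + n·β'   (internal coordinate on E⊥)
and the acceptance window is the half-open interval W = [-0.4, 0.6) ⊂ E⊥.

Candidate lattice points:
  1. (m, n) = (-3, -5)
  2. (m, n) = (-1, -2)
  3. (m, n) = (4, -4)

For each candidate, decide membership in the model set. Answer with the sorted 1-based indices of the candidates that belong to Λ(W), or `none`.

Compute β' = (1−√5)/2 = -0.61803, so π⊥(m,n) = m -0.61803·n.
candidate 1: (m,n)=(-3,-5) → π∥ = -3-5·β ≈ -11.09017, π⊥ = -3-5·β' ≈ 0.09017 ∈ [-0.4, 0.6) ⇒ IN Λ
candidate 2: (m,n)=(-1,-2) → π∥ = -1-2·β ≈ -4.23607, π⊥ = -1-2·β' ≈ 0.23607 ∈ [-0.4, 0.6) ⇒ IN Λ
candidate 3: (m,n)=(4,-4) → π∥ = 4-4·β ≈ -2.47214, π⊥ = 4-4·β' ≈ 6.47214 ∉ [-0.4, 0.6) ⇒ out

1, 2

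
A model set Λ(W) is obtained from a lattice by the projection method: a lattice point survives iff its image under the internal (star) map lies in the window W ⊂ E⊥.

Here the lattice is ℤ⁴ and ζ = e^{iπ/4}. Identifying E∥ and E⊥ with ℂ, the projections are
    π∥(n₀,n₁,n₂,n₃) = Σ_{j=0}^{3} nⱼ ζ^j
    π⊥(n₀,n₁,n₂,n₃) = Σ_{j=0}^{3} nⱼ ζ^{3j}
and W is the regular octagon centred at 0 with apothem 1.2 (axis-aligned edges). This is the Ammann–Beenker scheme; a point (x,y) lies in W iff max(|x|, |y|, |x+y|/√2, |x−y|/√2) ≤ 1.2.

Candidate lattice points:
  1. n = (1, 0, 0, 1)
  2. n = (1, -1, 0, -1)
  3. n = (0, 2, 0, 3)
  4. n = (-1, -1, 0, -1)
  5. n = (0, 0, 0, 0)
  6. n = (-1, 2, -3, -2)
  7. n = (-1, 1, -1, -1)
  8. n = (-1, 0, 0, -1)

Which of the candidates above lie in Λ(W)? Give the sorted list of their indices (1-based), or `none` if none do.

5

π⊥(n) = n₀ + n₁ζ³ + n₂ζ⁶ + n₃ζ⁹ where ζ = e^{iπ/4}.
candidate 1: n = (1, 0, 0, 1) → π⊥ ≈ (+1.707107, +0.707107); max(|x|,|y|,|x±y|/√2) = 1.707107 > 1.2 ⇒ ∉ W
candidate 2: n = (1, -1, 0, -1) → π⊥ ≈ (+1.000000, -1.414214); max(|x|,|y|,|x±y|/√2) = 1.707107 > 1.2 ⇒ ∉ W
candidate 3: n = (0, 2, 0, 3) → π⊥ ≈ (+0.707107, +3.535534); max(|x|,|y|,|x±y|/√2) = 3.535534 > 1.2 ⇒ ∉ W
candidate 4: n = (-1, -1, 0, -1) → π⊥ ≈ (-1.000000, -1.414214); max(|x|,|y|,|x±y|/√2) = 1.707107 > 1.2 ⇒ ∉ W
candidate 5: n = (0, 0, 0, 0) → π⊥ ≈ (+0.000000, +0.000000); max(|x|,|y|,|x±y|/√2) = 0.000000 ≤ 1.2 ⇒ ∈ W
candidate 6: n = (-1, 2, -3, -2) → π⊥ ≈ (-3.828427, +3.000000); max(|x|,|y|,|x±y|/√2) = 4.828427 > 1.2 ⇒ ∉ W
candidate 7: n = (-1, 1, -1, -1) → π⊥ ≈ (-2.414214, +1.000000); max(|x|,|y|,|x±y|/√2) = 2.414214 > 1.2 ⇒ ∉ W
candidate 8: n = (-1, 0, 0, -1) → π⊥ ≈ (-1.707107, -0.707107); max(|x|,|y|,|x±y|/√2) = 1.707107 > 1.2 ⇒ ∉ W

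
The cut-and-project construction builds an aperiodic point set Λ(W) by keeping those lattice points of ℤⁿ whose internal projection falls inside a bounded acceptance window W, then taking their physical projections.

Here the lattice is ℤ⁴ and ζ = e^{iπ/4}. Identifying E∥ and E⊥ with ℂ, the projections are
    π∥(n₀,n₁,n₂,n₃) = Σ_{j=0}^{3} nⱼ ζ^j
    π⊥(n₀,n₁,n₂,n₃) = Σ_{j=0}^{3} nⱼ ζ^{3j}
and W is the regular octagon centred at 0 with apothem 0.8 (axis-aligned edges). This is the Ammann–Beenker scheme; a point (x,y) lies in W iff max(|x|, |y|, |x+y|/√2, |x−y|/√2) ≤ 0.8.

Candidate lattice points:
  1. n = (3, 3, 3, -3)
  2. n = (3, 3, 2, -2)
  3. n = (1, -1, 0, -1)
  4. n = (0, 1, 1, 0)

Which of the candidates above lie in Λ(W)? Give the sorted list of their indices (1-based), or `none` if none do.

Internal map: ζ^{3j} for j=0..3 gives (1,0), (−√2/2,√2/2), (0,−1), (√2/2,√2/2).
candidate 1: n = (3, 3, 3, -3) → π⊥ ≈ (-1.242641, -3.000000); max(|x|,|y|,|x±y|/√2) = 3.000000 > 0.8 ⇒ ∉ W
candidate 2: n = (3, 3, 2, -2) → π⊥ ≈ (-0.535534, -1.292893); max(|x|,|y|,|x±y|/√2) = 1.292893 > 0.8 ⇒ ∉ W
candidate 3: n = (1, -1, 0, -1) → π⊥ ≈ (+1.000000, -1.414214); max(|x|,|y|,|x±y|/√2) = 1.707107 > 0.8 ⇒ ∉ W
candidate 4: n = (0, 1, 1, 0) → π⊥ ≈ (-0.707107, -0.292893); max(|x|,|y|,|x±y|/√2) = 0.707107 ≤ 0.8 ⇒ ∈ W

4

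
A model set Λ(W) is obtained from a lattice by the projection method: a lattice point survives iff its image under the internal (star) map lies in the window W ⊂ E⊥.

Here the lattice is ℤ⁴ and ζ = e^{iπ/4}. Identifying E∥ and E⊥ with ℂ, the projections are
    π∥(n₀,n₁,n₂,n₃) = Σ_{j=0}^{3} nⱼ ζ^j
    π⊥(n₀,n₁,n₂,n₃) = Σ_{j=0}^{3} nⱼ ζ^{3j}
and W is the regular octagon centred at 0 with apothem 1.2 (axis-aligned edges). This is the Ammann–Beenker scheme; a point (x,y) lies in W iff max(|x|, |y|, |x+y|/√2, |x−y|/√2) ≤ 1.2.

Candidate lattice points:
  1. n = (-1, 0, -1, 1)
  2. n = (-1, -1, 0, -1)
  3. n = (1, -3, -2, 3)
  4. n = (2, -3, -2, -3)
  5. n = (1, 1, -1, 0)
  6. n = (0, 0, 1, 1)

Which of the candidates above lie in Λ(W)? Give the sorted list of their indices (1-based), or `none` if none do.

π⊥(n) = n₀ + n₁ζ³ + n₂ζ⁶ + n₃ζ⁹ where ζ = e^{iπ/4}.
candidate 1: n = (-1, 0, -1, 1) → π⊥ ≈ (-0.2929, +1.7071); max(|x|,|y|,|x±y|/√2) = 1.7071 > 1.2 ⇒ ∉ W
candidate 2: n = (-1, -1, 0, -1) → π⊥ ≈ (-1.0000, -1.4142); max(|x|,|y|,|x±y|/√2) = 1.7071 > 1.2 ⇒ ∉ W
candidate 3: n = (1, -3, -2, 3) → π⊥ ≈ (+5.2426, +2.0000); max(|x|,|y|,|x±y|/√2) = 5.2426 > 1.2 ⇒ ∉ W
candidate 4: n = (2, -3, -2, -3) → π⊥ ≈ (+2.0000, -2.2426); max(|x|,|y|,|x±y|/√2) = 3.0000 > 1.2 ⇒ ∉ W
candidate 5: n = (1, 1, -1, 0) → π⊥ ≈ (+0.2929, +1.7071); max(|x|,|y|,|x±y|/√2) = 1.7071 > 1.2 ⇒ ∉ W
candidate 6: n = (0, 0, 1, 1) → π⊥ ≈ (+0.7071, -0.2929); max(|x|,|y|,|x±y|/√2) = 0.7071 ≤ 1.2 ⇒ ∈ W

6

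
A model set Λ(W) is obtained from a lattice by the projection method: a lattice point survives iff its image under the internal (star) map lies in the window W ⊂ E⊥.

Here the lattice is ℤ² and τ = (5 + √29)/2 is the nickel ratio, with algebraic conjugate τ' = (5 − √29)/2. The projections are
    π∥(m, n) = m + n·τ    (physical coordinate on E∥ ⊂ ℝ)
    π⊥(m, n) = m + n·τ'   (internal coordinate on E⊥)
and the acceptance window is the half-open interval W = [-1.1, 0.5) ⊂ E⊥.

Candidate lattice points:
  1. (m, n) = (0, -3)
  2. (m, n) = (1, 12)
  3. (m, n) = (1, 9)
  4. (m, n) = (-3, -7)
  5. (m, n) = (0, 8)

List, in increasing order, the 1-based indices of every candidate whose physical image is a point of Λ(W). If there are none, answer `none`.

τ' = (5−√29)/2 ≈ -0.192582.
#1 (0,-3): internal coord 0 + (-3)·τ' = +0.577747; +0.577747 ∉ [-1.1, 0.5) → out
#2 (1,12): internal coord 1 + (12)·τ' = -1.310989; -1.310989 ∉ [-1.1, 0.5) → out
#3 (1,9): internal coord 1 + (9)·τ' = -0.733242; -0.733242 ∈ [-1.1, 0.5) → IN Λ
#4 (-3,-7): internal coord -3 + (-7)·τ' = -1.651923; -1.651923 ∉ [-1.1, 0.5) → out
#5 (0,8): internal coord 0 + (8)·τ' = -1.540659; -1.540659 ∉ [-1.1, 0.5) → out

3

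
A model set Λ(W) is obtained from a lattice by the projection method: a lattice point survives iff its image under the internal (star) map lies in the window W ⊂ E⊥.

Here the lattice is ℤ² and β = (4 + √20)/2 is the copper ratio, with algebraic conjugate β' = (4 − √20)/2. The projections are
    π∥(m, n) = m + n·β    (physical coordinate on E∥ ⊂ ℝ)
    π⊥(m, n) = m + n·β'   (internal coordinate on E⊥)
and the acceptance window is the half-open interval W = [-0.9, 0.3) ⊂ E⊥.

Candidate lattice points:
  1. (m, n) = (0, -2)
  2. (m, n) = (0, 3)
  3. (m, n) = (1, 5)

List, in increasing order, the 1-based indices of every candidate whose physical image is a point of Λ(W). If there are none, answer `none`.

β' = (4−√20)/2 ≈ -0.2361.
#1 (0,-2): internal coord 0 + (-2)·β' = +0.4721; +0.4721 ∉ [-0.9, 0.3) → out
#2 (0,3): internal coord 0 + (3)·β' = -0.7082; -0.7082 ∈ [-0.9, 0.3) → IN Λ
#3 (1,5): internal coord 1 + (5)·β' = -0.1803; -0.1803 ∈ [-0.9, 0.3) → IN Λ

2, 3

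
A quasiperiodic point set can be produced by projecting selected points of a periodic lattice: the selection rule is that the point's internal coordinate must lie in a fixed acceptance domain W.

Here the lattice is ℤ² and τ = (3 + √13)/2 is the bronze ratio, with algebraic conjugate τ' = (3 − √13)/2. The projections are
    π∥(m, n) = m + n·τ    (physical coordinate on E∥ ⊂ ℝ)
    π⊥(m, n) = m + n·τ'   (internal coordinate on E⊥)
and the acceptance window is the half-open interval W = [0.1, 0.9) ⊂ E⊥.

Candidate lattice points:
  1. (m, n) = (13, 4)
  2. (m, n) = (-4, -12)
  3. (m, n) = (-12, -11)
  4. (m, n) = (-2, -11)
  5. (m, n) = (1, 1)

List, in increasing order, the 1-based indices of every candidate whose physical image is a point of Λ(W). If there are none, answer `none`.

Numerically τ ≈ 3.3028 and τ' = −1/τ ≈ -0.3028.
candidate 1: (m,n)=(13,4) → π∥ = 13+4·τ ≈ 26.2111, π⊥ = 13+4·τ' ≈ 11.7889 ∉ [0.1, 0.9) ⇒ out
candidate 2: (m,n)=(-4,-12) → π∥ = -4-12·τ ≈ -43.6333, π⊥ = -4-12·τ' ≈ -0.3667 ∉ [0.1, 0.9) ⇒ out
candidate 3: (m,n)=(-12,-11) → π∥ = -12-11·τ ≈ -48.3305, π⊥ = -12-11·τ' ≈ -8.6695 ∉ [0.1, 0.9) ⇒ out
candidate 4: (m,n)=(-2,-11) → π∥ = -2-11·τ ≈ -38.3305, π⊥ = -2-11·τ' ≈ 1.3305 ∉ [0.1, 0.9) ⇒ out
candidate 5: (m,n)=(1,1) → π∥ = 1+1·τ ≈ 4.3028, π⊥ = 1+1·τ' ≈ 0.6972 ∈ [0.1, 0.9) ⇒ IN Λ

5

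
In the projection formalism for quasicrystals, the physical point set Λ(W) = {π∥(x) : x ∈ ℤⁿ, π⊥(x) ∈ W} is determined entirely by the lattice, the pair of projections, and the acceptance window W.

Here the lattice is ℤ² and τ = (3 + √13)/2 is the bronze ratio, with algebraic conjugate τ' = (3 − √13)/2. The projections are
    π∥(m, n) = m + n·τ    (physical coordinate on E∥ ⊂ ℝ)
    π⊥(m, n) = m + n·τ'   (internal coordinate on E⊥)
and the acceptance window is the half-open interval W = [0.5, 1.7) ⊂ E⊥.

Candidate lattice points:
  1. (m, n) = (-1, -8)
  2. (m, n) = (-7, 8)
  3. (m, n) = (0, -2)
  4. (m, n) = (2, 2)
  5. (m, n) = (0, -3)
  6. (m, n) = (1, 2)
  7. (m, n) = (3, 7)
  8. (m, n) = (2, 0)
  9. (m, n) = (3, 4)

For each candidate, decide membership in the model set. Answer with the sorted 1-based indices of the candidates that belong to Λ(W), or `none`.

1, 3, 4, 5, 7

Compute τ' = (3−√13)/2 = -0.302776, so π⊥(m,n) = m -0.302776·n.
[1] lift (-1,-8): star map gives 1.422205; window check 0.5 ≤ 1.422205 < 1.7 is true → IN Λ
[2] lift (-7,8): star map gives -9.422205; window check 0.5 ≤ -9.422205 < 1.7 is false → out
[3] lift (0,-2): star map gives 0.605551; window check 0.5 ≤ 0.605551 < 1.7 is true → IN Λ
[4] lift (2,2): star map gives 1.394449; window check 0.5 ≤ 1.394449 < 1.7 is true → IN Λ
[5] lift (0,-3): star map gives 0.908327; window check 0.5 ≤ 0.908327 < 1.7 is true → IN Λ
[6] lift (1,2): star map gives 0.394449; window check 0.5 ≤ 0.394449 < 1.7 is false → out
[7] lift (3,7): star map gives 0.880571; window check 0.5 ≤ 0.880571 < 1.7 is true → IN Λ
[8] lift (2,0): star map gives 2.000000; window check 0.5 ≤ 2.000000 < 1.7 is false → out
[9] lift (3,4): star map gives 1.788897; window check 0.5 ≤ 1.788897 < 1.7 is false → out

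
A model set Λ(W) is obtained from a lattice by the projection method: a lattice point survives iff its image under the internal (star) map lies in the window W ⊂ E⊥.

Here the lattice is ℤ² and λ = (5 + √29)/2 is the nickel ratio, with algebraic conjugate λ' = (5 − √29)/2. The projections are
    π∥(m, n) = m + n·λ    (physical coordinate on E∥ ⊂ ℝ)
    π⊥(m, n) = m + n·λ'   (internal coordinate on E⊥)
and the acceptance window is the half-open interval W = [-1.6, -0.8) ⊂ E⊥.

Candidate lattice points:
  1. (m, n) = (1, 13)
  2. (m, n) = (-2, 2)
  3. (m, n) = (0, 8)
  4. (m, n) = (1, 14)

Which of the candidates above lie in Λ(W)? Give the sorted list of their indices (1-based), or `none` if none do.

1, 3

λ' = (5−√29)/2 ≈ -0.192582.
candidate 1: (m,n)=(1,13) → π∥ = 1+13·λ ≈ 68.503571, π⊥ = 1+13·λ' ≈ -1.503571 ∈ [-1.6, -0.8) ⇒ IN Λ
candidate 2: (m,n)=(-2,2) → π∥ = -2+2·λ ≈ 8.385165, π⊥ = -2+2·λ' ≈ -2.385165 ∉ [-1.6, -0.8) ⇒ out
candidate 3: (m,n)=(0,8) → π∥ = 0+8·λ ≈ 41.540659, π⊥ = 0+8·λ' ≈ -1.540659 ∈ [-1.6, -0.8) ⇒ IN Λ
candidate 4: (m,n)=(1,14) → π∥ = 1+14·λ ≈ 73.696154, π⊥ = 1+14·λ' ≈ -1.696154 ∉ [-1.6, -0.8) ⇒ out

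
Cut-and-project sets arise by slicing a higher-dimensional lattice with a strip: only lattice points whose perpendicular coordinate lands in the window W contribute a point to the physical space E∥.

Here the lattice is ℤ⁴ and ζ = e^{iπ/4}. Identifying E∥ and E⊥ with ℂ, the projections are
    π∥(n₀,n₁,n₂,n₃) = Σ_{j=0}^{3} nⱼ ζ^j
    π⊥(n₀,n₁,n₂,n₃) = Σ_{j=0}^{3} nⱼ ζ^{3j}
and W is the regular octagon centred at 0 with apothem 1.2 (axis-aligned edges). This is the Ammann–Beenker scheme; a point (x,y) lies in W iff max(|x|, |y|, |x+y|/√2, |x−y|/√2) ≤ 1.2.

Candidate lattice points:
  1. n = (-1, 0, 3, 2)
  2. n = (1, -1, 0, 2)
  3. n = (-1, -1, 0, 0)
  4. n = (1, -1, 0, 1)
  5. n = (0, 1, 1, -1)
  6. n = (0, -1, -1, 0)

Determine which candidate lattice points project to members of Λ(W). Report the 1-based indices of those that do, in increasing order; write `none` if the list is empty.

3, 6

With ζ = e^{iπ/4} the internal vectors are ζ^0,ζ^3,ζ^6,ζ^9.
candidate 1: n = (-1, 0, 3, 2) → π⊥ ≈ (+0.414214, -1.585786); max(|x|,|y|,|x±y|/√2) = 1.585786 > 1.2 ⇒ ∉ W
candidate 2: n = (1, -1, 0, 2) → π⊥ ≈ (+3.121320, +0.707107); max(|x|,|y|,|x±y|/√2) = 3.121320 > 1.2 ⇒ ∉ W
candidate 3: n = (-1, -1, 0, 0) → π⊥ ≈ (-0.292893, -0.707107); max(|x|,|y|,|x±y|/√2) = 0.707107 ≤ 1.2 ⇒ ∈ W
candidate 4: n = (1, -1, 0, 1) → π⊥ ≈ (+2.414214, +0.000000); max(|x|,|y|,|x±y|/√2) = 2.414214 > 1.2 ⇒ ∉ W
candidate 5: n = (0, 1, 1, -1) → π⊥ ≈ (-1.414214, -1.000000); max(|x|,|y|,|x±y|/√2) = 1.707107 > 1.2 ⇒ ∉ W
candidate 6: n = (0, -1, -1, 0) → π⊥ ≈ (+0.707107, +0.292893); max(|x|,|y|,|x±y|/√2) = 0.707107 ≤ 1.2 ⇒ ∈ W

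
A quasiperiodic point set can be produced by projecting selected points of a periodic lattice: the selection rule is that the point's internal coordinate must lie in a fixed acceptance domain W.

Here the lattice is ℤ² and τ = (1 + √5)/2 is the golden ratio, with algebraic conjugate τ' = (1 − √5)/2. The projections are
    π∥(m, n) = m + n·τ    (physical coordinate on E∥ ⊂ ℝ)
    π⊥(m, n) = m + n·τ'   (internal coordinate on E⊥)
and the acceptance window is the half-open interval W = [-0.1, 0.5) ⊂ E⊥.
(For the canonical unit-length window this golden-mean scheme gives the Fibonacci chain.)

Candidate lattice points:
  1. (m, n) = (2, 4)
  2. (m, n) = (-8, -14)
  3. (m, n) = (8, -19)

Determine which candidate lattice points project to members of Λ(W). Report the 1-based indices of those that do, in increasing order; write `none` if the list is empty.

none

τ' = (1−√5)/2 ≈ -0.618034.
candidate 1: (m,n)=(2,4) → π∥ = 2+4·τ ≈ 8.472136, π⊥ = 2+4·τ' ≈ -0.472136 ∉ [-0.1, 0.5) ⇒ out
candidate 2: (m,n)=(-8,-14) → π∥ = -8-14·τ ≈ -30.652476, π⊥ = -8-14·τ' ≈ 0.652476 ∉ [-0.1, 0.5) ⇒ out
candidate 3: (m,n)=(8,-19) → π∥ = 8-19·τ ≈ -22.742646, π⊥ = 8-19·τ' ≈ 19.742646 ∉ [-0.1, 0.5) ⇒ out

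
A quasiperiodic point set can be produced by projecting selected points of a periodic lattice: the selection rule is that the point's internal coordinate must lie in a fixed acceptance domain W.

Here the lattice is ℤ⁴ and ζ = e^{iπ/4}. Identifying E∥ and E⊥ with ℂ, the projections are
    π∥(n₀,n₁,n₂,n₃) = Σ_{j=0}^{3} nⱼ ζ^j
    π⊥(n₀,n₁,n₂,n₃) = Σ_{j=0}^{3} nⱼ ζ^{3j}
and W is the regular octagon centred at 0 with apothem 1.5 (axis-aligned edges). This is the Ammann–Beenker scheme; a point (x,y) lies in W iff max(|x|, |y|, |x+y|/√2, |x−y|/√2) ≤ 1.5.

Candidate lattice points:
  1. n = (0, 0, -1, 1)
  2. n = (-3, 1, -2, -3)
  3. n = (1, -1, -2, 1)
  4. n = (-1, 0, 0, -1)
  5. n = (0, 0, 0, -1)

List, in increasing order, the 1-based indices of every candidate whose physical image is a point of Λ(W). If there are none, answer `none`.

With ζ = e^{iπ/4} the internal vectors are ζ^0,ζ^3,ζ^6,ζ^9.
#1 (0, 0, -1, 1): internal (0.707107, 1.707107); octagon support 1.707107 vs apothem 1.5 → ∉ W
#2 (-3, 1, -2, -3): internal (-5.828427, 0.585786); octagon support 5.828427 vs apothem 1.5 → ∉ W
#3 (1, -1, -2, 1): internal (2.414214, 2.000000); octagon support 3.121320 vs apothem 1.5 → ∉ W
#4 (-1, 0, 0, -1): internal (-1.707107, -0.707107); octagon support 1.707107 vs apothem 1.5 → ∉ W
#5 (0, 0, 0, -1): internal (-0.707107, -0.707107); octagon support 1.000000 vs apothem 1.5 → ∈ W

5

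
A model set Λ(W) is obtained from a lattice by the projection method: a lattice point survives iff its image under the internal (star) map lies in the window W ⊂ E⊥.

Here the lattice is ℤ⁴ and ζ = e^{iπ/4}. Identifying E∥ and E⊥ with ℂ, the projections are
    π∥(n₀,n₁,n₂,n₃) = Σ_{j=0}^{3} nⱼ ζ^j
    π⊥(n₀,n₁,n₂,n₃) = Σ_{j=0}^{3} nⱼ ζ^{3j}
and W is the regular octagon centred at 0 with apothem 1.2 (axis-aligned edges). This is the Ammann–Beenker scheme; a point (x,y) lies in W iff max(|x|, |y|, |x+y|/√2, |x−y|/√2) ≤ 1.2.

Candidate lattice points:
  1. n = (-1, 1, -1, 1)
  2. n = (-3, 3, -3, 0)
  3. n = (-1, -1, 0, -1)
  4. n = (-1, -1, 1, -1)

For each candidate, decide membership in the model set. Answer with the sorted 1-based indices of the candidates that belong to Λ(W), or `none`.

none

With ζ = e^{iπ/4} the internal vectors are ζ^0,ζ^3,ζ^6,ζ^9.
candidate 1: n = (-1, 1, -1, 1) → π⊥ ≈ (-1.00000, +2.41421); max(|x|,|y|,|x±y|/√2) = 2.41421 > 1.2 ⇒ ∉ W
candidate 2: n = (-3, 3, -3, 0) → π⊥ ≈ (-5.12132, +5.12132); max(|x|,|y|,|x±y|/√2) = 7.24264 > 1.2 ⇒ ∉ W
candidate 3: n = (-1, -1, 0, -1) → π⊥ ≈ (-1.00000, -1.41421); max(|x|,|y|,|x±y|/√2) = 1.70711 > 1.2 ⇒ ∉ W
candidate 4: n = (-1, -1, 1, -1) → π⊥ ≈ (-1.00000, -2.41421); max(|x|,|y|,|x±y|/√2) = 2.41421 > 1.2 ⇒ ∉ W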